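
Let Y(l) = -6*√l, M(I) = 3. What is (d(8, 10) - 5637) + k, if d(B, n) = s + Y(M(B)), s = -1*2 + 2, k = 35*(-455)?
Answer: -21562 - 6*√3 ≈ -21572.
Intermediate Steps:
k = -15925
s = 0 (s = -2 + 2 = 0)
d(B, n) = -6*√3 (d(B, n) = 0 - 6*√3 = -6*√3)
(d(8, 10) - 5637) + k = (-6*√3 - 5637) - 15925 = (-5637 - 6*√3) - 15925 = -21562 - 6*√3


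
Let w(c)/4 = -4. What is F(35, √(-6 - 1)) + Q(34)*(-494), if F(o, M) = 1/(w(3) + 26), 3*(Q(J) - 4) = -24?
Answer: 19761/10 ≈ 1976.1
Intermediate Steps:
Q(J) = -4 (Q(J) = 4 + (⅓)*(-24) = 4 - 8 = -4)
w(c) = -16 (w(c) = 4*(-4) = -16)
F(o, M) = ⅒ (F(o, M) = 1/(-16 + 26) = 1/10 = ⅒)
F(35, √(-6 - 1)) + Q(34)*(-494) = ⅒ - 4*(-494) = ⅒ + 1976 = 19761/10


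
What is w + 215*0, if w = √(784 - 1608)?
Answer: 2*I*√206 ≈ 28.705*I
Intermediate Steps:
w = 2*I*√206 (w = √(-824) = 2*I*√206 ≈ 28.705*I)
w + 215*0 = 2*I*√206 + 215*0 = 2*I*√206 + 0 = 2*I*√206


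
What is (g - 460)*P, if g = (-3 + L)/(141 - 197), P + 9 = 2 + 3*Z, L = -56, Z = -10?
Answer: 950937/56 ≈ 16981.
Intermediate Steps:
P = -37 (P = -9 + (2 + 3*(-10)) = -9 + (2 - 30) = -9 - 28 = -37)
g = 59/56 (g = (-3 - 56)/(141 - 197) = -59/(-56) = -59*(-1/56) = 59/56 ≈ 1.0536)
(g - 460)*P = (59/56 - 460)*(-37) = -25701/56*(-37) = 950937/56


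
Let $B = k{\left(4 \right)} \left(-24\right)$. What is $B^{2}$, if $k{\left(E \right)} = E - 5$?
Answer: $576$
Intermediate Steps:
$k{\left(E \right)} = -5 + E$ ($k{\left(E \right)} = E - 5 = -5 + E$)
$B = 24$ ($B = \left(-5 + 4\right) \left(-24\right) = \left(-1\right) \left(-24\right) = 24$)
$B^{2} = 24^{2} = 576$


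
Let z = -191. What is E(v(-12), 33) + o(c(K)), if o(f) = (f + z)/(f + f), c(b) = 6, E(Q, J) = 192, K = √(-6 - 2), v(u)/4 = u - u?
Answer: 2119/12 ≈ 176.58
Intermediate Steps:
v(u) = 0 (v(u) = 4*(u - u) = 4*0 = 0)
K = 2*I*√2 (K = √(-8) = 2*I*√2 ≈ 2.8284*I)
o(f) = (-191 + f)/(2*f) (o(f) = (f - 191)/(f + f) = (-191 + f)/((2*f)) = (-191 + f)*(1/(2*f)) = (-191 + f)/(2*f))
E(v(-12), 33) + o(c(K)) = 192 + (½)*(-191 + 6)/6 = 192 + (½)*(⅙)*(-185) = 192 - 185/12 = 2119/12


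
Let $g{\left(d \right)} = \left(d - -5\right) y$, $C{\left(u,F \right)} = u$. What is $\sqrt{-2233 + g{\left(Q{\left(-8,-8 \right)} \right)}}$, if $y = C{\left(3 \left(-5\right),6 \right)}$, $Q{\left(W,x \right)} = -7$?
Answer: $i \sqrt{2203} \approx 46.936 i$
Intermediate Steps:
$y = -15$ ($y = 3 \left(-5\right) = -15$)
$g{\left(d \right)} = -75 - 15 d$ ($g{\left(d \right)} = \left(d - -5\right) \left(-15\right) = \left(d + 5\right) \left(-15\right) = \left(5 + d\right) \left(-15\right) = -75 - 15 d$)
$\sqrt{-2233 + g{\left(Q{\left(-8,-8 \right)} \right)}} = \sqrt{-2233 - -30} = \sqrt{-2233 + \left(-75 + 105\right)} = \sqrt{-2233 + 30} = \sqrt{-2203} = i \sqrt{2203}$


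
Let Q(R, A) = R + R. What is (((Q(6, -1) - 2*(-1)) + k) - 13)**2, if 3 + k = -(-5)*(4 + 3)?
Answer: 1089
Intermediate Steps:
Q(R, A) = 2*R
k = 32 (k = -3 - (-5)*(4 + 3) = -3 - (-5)*7 = -3 - 1*(-35) = -3 + 35 = 32)
(((Q(6, -1) - 2*(-1)) + k) - 13)**2 = (((2*6 - 2*(-1)) + 32) - 13)**2 = (((12 + 2) + 32) - 13)**2 = ((14 + 32) - 13)**2 = (46 - 13)**2 = 33**2 = 1089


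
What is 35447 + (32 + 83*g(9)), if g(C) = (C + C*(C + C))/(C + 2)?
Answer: 404462/11 ≈ 36769.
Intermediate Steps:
g(C) = (C + 2*C²)/(2 + C) (g(C) = (C + C*(2*C))/(2 + C) = (C + 2*C²)/(2 + C))
35447 + (32 + 83*g(9)) = 35447 + (32 + 83*(9*(1 + 2*9)/(2 + 9))) = 35447 + (32 + 83*(9*(1 + 18)/11)) = 35447 + (32 + 83*(9*(1/11)*19)) = 35447 + (32 + 83*(171/11)) = 35447 + (32 + 14193/11) = 35447 + 14545/11 = 404462/11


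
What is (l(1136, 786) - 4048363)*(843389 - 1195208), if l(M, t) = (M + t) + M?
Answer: 1423215159795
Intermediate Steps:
l(M, t) = t + 2*M
(l(1136, 786) - 4048363)*(843389 - 1195208) = ((786 + 2*1136) - 4048363)*(843389 - 1195208) = ((786 + 2272) - 4048363)*(-351819) = (3058 - 4048363)*(-351819) = -4045305*(-351819) = 1423215159795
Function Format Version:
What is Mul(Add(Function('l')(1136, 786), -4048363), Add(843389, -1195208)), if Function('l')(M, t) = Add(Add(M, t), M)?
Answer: 1423215159795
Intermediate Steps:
Function('l')(M, t) = Add(t, Mul(2, M))
Mul(Add(Function('l')(1136, 786), -4048363), Add(843389, -1195208)) = Mul(Add(Add(786, Mul(2, 1136)), -4048363), Add(843389, -1195208)) = Mul(Add(Add(786, 2272), -4048363), -351819) = Mul(Add(3058, -4048363), -351819) = Mul(-4045305, -351819) = 1423215159795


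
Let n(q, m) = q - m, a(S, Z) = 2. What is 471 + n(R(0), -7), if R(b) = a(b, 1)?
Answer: 480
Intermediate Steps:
R(b) = 2
471 + n(R(0), -7) = 471 + (2 - 1*(-7)) = 471 + (2 + 7) = 471 + 9 = 480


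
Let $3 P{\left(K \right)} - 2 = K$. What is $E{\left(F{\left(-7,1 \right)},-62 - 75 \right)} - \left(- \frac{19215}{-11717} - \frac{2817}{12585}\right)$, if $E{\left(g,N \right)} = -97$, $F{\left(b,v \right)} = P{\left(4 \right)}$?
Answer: $- \frac{4837427717}{49152815} \approx -98.416$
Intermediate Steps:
$P{\left(K \right)} = \frac{2}{3} + \frac{K}{3}$
$F{\left(b,v \right)} = 2$ ($F{\left(b,v \right)} = \frac{2}{3} + \frac{1}{3} \cdot 4 = \frac{2}{3} + \frac{4}{3} = 2$)
$E{\left(F{\left(-7,1 \right)},-62 - 75 \right)} - \left(- \frac{19215}{-11717} - \frac{2817}{12585}\right) = -97 - \left(- \frac{19215}{-11717} - \frac{2817}{12585}\right) = -97 - \left(\left(-19215\right) \left(- \frac{1}{11717}\right) - \frac{939}{4195}\right) = -97 - \left(\frac{19215}{11717} - \frac{939}{4195}\right) = -97 - \frac{69604662}{49152815} = - \frac{4837427717}{49152815}$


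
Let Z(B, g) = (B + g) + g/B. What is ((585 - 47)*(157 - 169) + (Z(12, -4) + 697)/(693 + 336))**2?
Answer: 8104236078436/194481 ≈ 4.1671e+7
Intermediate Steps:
Z(B, g) = B + g + g/B
((585 - 47)*(157 - 169) + (Z(12, -4) + 697)/(693 + 336))**2 = ((585 - 47)*(157 - 169) + ((12 - 4 - 4/12) + 697)/(693 + 336))**2 = (538*(-12) + ((12 - 4 - 4*1/12) + 697)/1029)**2 = (-6456 + ((12 - 4 - 1/3) + 697)*(1/1029))**2 = (-6456 + (23/3 + 697)*(1/1029))**2 = (-6456 + (2114/3)*(1/1029))**2 = (-6456 + 302/441)**2 = (-2846794/441)**2 = 8104236078436/194481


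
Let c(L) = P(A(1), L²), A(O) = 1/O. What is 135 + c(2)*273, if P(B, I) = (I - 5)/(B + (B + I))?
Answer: 179/2 ≈ 89.500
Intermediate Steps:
P(B, I) = (-5 + I)/(I + 2*B)
c(L) = (-5 + L²)/(2 + L²) (c(L) = (-5 + L²)/(L² + 2/1) = (-5 + L²)/(L² + 2*1) = (-5 + L²)/(L² + 2) = (-5 + L²)/(2 + L²))
135 + c(2)*273 = 135 + ((-5 + 2²)/(2 + 2²))*273 = 135 + ((-5 + 4)/(2 + 4))*273 = 135 + (-1/6)*273 = 135 + ((⅙)*(-1))*273 = 135 - ⅙*273 = 135 - 91/2 = 179/2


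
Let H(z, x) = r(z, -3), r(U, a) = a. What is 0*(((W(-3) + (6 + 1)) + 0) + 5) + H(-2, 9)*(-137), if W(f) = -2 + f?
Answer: 411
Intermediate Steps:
H(z, x) = -3
0*(((W(-3) + (6 + 1)) + 0) + 5) + H(-2, 9)*(-137) = 0*((((-2 - 3) + (6 + 1)) + 0) + 5) - 3*(-137) = 0*(((-5 + 7) + 0) + 5) + 411 = 0*((2 + 0) + 5) + 411 = 0*(2 + 5) + 411 = 0*7 + 411 = 0 + 411 = 411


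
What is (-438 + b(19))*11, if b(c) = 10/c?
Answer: -91432/19 ≈ -4812.2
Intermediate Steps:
(-438 + b(19))*11 = (-438 + 10/19)*11 = -8312/19*11 = -91432/19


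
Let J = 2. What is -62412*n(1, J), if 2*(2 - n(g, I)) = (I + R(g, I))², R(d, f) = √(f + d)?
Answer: 93618 + 124824*√3 ≈ 3.0982e+5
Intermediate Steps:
R(d, f) = √(d + f)
n(g, I) = 2 - (I + √(I + g))²/2 (n(g, I) = 2 - (I + √(g + I))²/2 = 2 - (I + √(I + g))²/2)
-62412*n(1, J) = -62412*(2 - (2 + √(2 + 1))²/2) = -62412*(2 - (2 + √3)²/2) = -124824 + 31206*(2 + √3)²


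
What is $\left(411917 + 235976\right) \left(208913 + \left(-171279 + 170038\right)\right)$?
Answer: $134549235096$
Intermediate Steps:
$\left(411917 + 235976\right) \left(208913 + \left(-171279 + 170038\right)\right) = 647893 \left(208913 - 1241\right) = 647893 \cdot 207672 = 134549235096$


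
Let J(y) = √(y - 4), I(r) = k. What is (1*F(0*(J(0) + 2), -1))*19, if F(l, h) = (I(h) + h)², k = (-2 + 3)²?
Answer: 0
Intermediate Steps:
k = 1 (k = 1² = 1)
I(r) = 1
J(y) = √(-4 + y)
F(l, h) = (1 + h)²
(1*F(0*(J(0) + 2), -1))*19 = (1*(1 - 1)²)*19 = (1*0²)*19 = (1*0)*19 = 0*19 = 0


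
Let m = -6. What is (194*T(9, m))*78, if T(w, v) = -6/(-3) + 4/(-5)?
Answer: 90792/5 ≈ 18158.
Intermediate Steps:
T(w, v) = 6/5 (T(w, v) = -6*(-⅓) + 4*(-⅕) = 2 - ⅘ = 6/5)
(194*T(9, m))*78 = (194*(6/5))*78 = (1164/5)*78 = 90792/5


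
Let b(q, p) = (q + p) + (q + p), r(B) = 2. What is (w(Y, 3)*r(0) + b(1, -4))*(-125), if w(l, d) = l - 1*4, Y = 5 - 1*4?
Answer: 1500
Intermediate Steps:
Y = 1 (Y = 5 - 4 = 1)
w(l, d) = -4 + l (w(l, d) = l - 4 = -4 + l)
b(q, p) = 2*p + 2*q (b(q, p) = (p + q) + (p + q) = 2*p + 2*q)
(w(Y, 3)*r(0) + b(1, -4))*(-125) = ((-4 + 1)*2 + (2*(-4) + 2*1))*(-125) = (-3*2 + (-8 + 2))*(-125) = (-6 - 6)*(-125) = -12*(-125) = 1500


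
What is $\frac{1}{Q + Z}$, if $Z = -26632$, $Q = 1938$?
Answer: $- \frac{1}{24694} \approx -4.0496 \cdot 10^{-5}$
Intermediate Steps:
$\frac{1}{Q + Z} = \frac{1}{1938 - 26632} = \frac{1}{-24694} = - \frac{1}{24694}$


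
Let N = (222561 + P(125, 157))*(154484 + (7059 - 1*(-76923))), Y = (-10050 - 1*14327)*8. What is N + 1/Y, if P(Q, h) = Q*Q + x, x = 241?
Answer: 11087972639217711/195016 ≈ 5.6857e+10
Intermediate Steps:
P(Q, h) = 241 + Q**2 (P(Q, h) = Q*Q + 241 = Q**2 + 241 = 241 + Q**2)
Y = -195016 (Y = (-10050 - 14327)*8 = -24377*8 = -195016)
N = 56856732982 (N = (222561 + (241 + 125**2))*(154484 + (7059 - 1*(-76923))) = (222561 + (241 + 15625))*(154484 + (7059 + 76923)) = (222561 + 15866)*(154484 + 83982) = 238427*238466 = 56856732982)
N + 1/Y = 56856732982 + 1/(-195016) = 56856732982 - 1/195016 = 11087972639217711/195016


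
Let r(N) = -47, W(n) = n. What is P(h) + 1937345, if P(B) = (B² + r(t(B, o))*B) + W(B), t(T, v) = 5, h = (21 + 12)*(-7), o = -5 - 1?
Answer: 2001332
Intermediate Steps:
o = -6
h = -231 (h = 33*(-7) = -231)
P(B) = B² - 46*B (P(B) = (B² - 47*B) + B = B² - 46*B)
P(h) + 1937345 = -231*(-46 - 231) + 1937345 = -231*(-277) + 1937345 = 63987 + 1937345 = 2001332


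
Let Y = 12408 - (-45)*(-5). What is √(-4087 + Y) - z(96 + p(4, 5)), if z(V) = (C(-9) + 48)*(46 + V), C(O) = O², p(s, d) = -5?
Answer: -17673 + 4*√506 ≈ -17583.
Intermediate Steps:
Y = 12183 (Y = 12408 - 1*225 = 12408 - 225 = 12183)
z(V) = 5934 + 129*V (z(V) = ((-9)² + 48)*(46 + V) = (81 + 48)*(46 + V) = 129*(46 + V) = 5934 + 129*V)
√(-4087 + Y) - z(96 + p(4, 5)) = √(-4087 + 12183) - (5934 + 129*(96 - 5)) = √8096 - (5934 + 129*91) = 4*√506 - (5934 + 11739) = 4*√506 - 1*17673 = 4*√506 - 17673 = -17673 + 4*√506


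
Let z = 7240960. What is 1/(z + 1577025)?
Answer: 1/8817985 ≈ 1.1340e-7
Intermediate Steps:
1/(z + 1577025) = 1/(7240960 + 1577025) = 1/8817985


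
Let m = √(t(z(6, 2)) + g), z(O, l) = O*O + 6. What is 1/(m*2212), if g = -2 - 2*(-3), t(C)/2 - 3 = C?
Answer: √94/207928 ≈ 4.6628e-5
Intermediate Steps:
z(O, l) = 6 + O² (z(O, l) = O² + 6 = 6 + O²)
t(C) = 6 + 2*C
g = 4 (g = -2 + 6 = 4)
m = √94 (m = √((6 + 2*(6 + 6²)) + 4) = √((6 + 2*(6 + 36)) + 4) = √((6 + 2*42) + 4) = √((6 + 84) + 4) = √(90 + 4) = √94 ≈ 9.6954)
1/(m*2212) = 1/(√94*2212) = 1/(2212*√94) = √94/207928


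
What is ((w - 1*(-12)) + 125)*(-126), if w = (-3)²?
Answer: -18396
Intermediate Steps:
w = 9
((w - 1*(-12)) + 125)*(-126) = ((9 - 1*(-12)) + 125)*(-126) = ((9 + 12) + 125)*(-126) = (21 + 125)*(-126) = 146*(-126) = -18396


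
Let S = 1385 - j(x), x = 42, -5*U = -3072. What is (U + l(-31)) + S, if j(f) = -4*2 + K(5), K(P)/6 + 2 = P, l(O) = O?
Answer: 9792/5 ≈ 1958.4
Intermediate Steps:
U = 3072/5 (U = -1/5*(-3072) = 3072/5 ≈ 614.40)
K(P) = -12 + 6*P
j(f) = 10 (j(f) = -4*2 + (-12 + 6*5) = -8 + (-12 + 30) = -8 + 18 = 10)
S = 1375 (S = 1385 - 1*10 = 1385 - 10 = 1375)
(U + l(-31)) + S = (3072/5 - 31) + 1375 = 2917/5 + 1375 = 9792/5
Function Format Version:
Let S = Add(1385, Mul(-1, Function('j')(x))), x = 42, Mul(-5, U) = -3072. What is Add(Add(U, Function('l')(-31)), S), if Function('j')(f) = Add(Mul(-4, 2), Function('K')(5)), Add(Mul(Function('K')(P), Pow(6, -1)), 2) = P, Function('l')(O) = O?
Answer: Rational(9792, 5) ≈ 1958.4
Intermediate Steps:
U = Rational(3072, 5) (U = Mul(Rational(-1, 5), -3072) = Rational(3072, 5) ≈ 614.40)
Function('K')(P) = Add(-12, Mul(6, P))
Function('j')(f) = 10 (Function('j')(f) = Add(Mul(-4, 2), Add(-12, Mul(6, 5))) = Add(-8, Add(-12, 30)) = Add(-8, 18) = 10)
S = 1375 (S = Add(1385, Mul(-1, 10)) = Add(1385, -10) = 1375)
Add(Add(U, Function('l')(-31)), S) = Add(Add(Rational(3072, 5), -31), 1375) = Add(Rational(2917, 5), 1375) = Rational(9792, 5)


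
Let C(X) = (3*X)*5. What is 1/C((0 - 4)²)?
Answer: 1/240 ≈ 0.0041667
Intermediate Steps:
C(X) = 15*X
1/C((0 - 4)²) = 1/(15*(0 - 4)²) = 1/(15*(-4)²) = 1/(15*16) = 1/240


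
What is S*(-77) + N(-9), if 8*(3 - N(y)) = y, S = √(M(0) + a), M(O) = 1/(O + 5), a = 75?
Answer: 33/8 - 154*√470/5 ≈ -663.60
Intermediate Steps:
M(O) = 1/(5 + O)
S = 2*√470/5 (S = √(1/(5 + 0) + 75) = √(1/5 + 75) = √(⅕ + 75) = √(376/5) = 2*√470/5 ≈ 8.6718)
N(y) = 3 - y/8
S*(-77) + N(-9) = (2*√470/5)*(-77) + (3 - ⅛*(-9)) = -154*√470/5 + (3 + 9/8) = -154*√470/5 + 33/8 = 33/8 - 154*√470/5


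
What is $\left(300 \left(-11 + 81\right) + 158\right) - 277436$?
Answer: $-256278$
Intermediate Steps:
$\left(300 \left(-11 + 81\right) + 158\right) - 277436 = \left(300 \cdot 70 + 158\right) - 277436 = \left(21000 + 158\right) - 277436 = 21158 - 277436 = -256278$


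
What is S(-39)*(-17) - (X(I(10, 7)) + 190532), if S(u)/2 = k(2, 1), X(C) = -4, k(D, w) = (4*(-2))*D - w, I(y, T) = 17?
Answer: -189950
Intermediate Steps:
k(D, w) = -w - 8*D (k(D, w) = -8*D - w = -w - 8*D)
S(u) = -34 (S(u) = 2*(-1*1 - 8*2) = 2*(-1 - 16) = 2*(-17) = -34)
S(-39)*(-17) - (X(I(10, 7)) + 190532) = -34*(-17) - (-4 + 190532) = 578 - 1*190528 = 578 - 190528 = -189950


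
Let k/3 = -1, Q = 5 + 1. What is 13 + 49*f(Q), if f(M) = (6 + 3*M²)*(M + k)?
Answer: 16771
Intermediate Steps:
Q = 6
k = -3 (k = 3*(-1) = -3)
f(M) = (-3 + M)*(6 + 3*M²) (f(M) = (6 + 3*M²)*(M - 3) = (6 + 3*M²)*(-3 + M) = (-3 + M)*(6 + 3*M²))
13 + 49*f(Q) = 13 + 49*(-18 - 9*6² + 3*6³ + 6*6) = 13 + 49*(-18 - 9*36 + 3*216 + 36) = 13 + 49*(-18 - 324 + 648 + 36) = 13 + 49*342 = 13 + 16758 = 16771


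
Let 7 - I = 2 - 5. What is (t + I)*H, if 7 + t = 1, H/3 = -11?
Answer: -132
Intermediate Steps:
H = -33 (H = 3*(-11) = -33)
t = -6 (t = -7 + 1 = -6)
I = 10 (I = 7 - (2 - 5) = 7 - 1*(-3) = 7 + 3 = 10)
(t + I)*H = (-6 + 10)*(-33) = 4*(-33) = -132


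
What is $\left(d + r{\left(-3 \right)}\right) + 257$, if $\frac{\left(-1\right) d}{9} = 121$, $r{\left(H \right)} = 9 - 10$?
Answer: $-833$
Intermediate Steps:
$r{\left(H \right)} = -1$ ($r{\left(H \right)} = 9 - 10 = -1$)
$d = -1089$ ($d = \left(-9\right) 121 = -1089$)
$\left(d + r{\left(-3 \right)}\right) + 257 = \left(-1089 - 1\right) + 257 = -1090 + 257 = -833$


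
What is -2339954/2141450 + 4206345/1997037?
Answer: 722450463992/712759147275 ≈ 1.0136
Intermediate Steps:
-2339954/2141450 + 4206345/1997037 = -2339954*1/2141450 + 4206345*(1/1997037) = -1169977/1070725 + 1402115/665679 = 722450463992/712759147275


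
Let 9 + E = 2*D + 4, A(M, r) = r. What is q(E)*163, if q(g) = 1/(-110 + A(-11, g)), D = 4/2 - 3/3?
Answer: -163/113 ≈ -1.4425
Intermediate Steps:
D = 1 (D = 4*(½) - 3*⅓ = 2 - 1 = 1)
E = -3 (E = -9 + (2*1 + 4) = -9 + (2 + 4) = -9 + 6 = -3)
q(g) = 1/(-110 + g)
q(E)*163 = 163/(-110 - 3) = 163/(-113) = -1/113*163 = -163/113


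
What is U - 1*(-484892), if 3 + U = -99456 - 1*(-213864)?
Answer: 599297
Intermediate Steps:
U = 114405 (U = -3 + (-99456 - 1*(-213864)) = -3 + (-99456 + 213864) = -3 + 114408 = 114405)
U - 1*(-484892) = 114405 - 1*(-484892) = 114405 + 484892 = 599297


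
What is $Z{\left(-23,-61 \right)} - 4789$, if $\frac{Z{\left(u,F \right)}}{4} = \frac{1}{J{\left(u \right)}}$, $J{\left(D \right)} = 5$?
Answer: $- \frac{23941}{5} \approx -4788.2$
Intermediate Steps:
$Z{\left(u,F \right)} = \frac{4}{5}$
$Z{\left(-23,-61 \right)} - 4789 = \frac{4}{5} - 4789 = - \frac{23941}{5}$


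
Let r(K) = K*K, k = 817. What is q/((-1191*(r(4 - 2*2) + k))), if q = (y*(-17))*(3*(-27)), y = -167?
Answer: 76653/324349 ≈ 0.23633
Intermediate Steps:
q = -229959 (q = (-167*(-17))*(3*(-27)) = 2839*(-81) = -229959)
r(K) = K²
q/((-1191*(r(4 - 2*2) + k))) = -229959*(-1/(1191*((4 - 2*2)² + 817))) = -229959*(-1/(1191*((4 - 4)² + 817))) = -229959*(-1/(1191*(0² + 817))) = -229959*(-1/(1191*(0 + 817))) = -229959/((-1191*817)) = -229959/(-973047) = -229959*(-1/973047) = 76653/324349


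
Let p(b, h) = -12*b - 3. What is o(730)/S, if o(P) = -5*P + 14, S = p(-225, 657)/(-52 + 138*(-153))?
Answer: 25653192/899 ≈ 28535.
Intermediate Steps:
p(b, h) = -3 - 12*b
S = -2697/21166 (S = (-3 - 12*(-225))/(-52 + 138*(-153)) = (-3 + 2700)/(-52 - 21114) = 2697/(-21166) = 2697*(-1/21166) = -2697/21166 ≈ -0.12742)
o(P) = 14 - 5*P
o(730)/S = (14 - 5*730)/(-2697/21166) = (14 - 3650)*(-21166/2697) = -3636*(-21166/2697) = 25653192/899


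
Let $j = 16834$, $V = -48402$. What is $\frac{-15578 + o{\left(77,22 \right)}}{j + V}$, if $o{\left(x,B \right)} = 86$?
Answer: $\frac{3873}{7892} \approx 0.49075$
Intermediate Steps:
$\frac{-15578 + o{\left(77,22 \right)}}{j + V} = \frac{-15578 + 86}{16834 - 48402} = - \frac{15492}{-31568} = \left(-15492\right) \left(- \frac{1}{31568}\right) = \frac{3873}{7892}$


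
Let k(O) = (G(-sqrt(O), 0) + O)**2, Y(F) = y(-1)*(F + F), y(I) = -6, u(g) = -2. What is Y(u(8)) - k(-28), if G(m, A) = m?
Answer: -732 - 112*I*sqrt(7) ≈ -732.0 - 296.32*I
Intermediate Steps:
Y(F) = -12*F (Y(F) = -6*(F + F) = -12*F)
k(O) = (O - sqrt(O))**2 (k(O) = (-sqrt(O) + O)**2 = (O - sqrt(O))**2)
Y(u(8)) - k(-28) = -12*(-2) - (sqrt(-28) - 1*(-28))**2 = 24 - (2*I*sqrt(7) + 28)**2 = 24 - (28 + 2*I*sqrt(7))**2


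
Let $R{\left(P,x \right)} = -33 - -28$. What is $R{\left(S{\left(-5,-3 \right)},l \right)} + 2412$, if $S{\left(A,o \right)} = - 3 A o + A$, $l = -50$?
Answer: $2407$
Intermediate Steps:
$S{\left(A,o \right)} = A - 3 A o$ ($S{\left(A,o \right)} = - 3 A o + A = A - 3 A o$)
$R{\left(P,x \right)} = -5$ ($R{\left(P,x \right)} = -33 + 28 = -5$)
$R{\left(S{\left(-5,-3 \right)},l \right)} + 2412 = -5 + 2412 = 2407$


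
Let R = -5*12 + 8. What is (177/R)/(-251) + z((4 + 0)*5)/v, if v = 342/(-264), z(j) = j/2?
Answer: -5732791/743964 ≈ -7.7057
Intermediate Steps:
R = -52 (R = -60 + 8 = -52)
z(j) = j/2 (z(j) = j*(½) = j/2)
v = -57/44 (v = 342*(-1/264) = -57/44 ≈ -1.2955)
(177/R)/(-251) + z((4 + 0)*5)/v = (177/(-52))/(-251) + (((4 + 0)*5)/2)/(-57/44) = (177*(-1/52))*(-1/251) + ((4*5)/2)*(-44/57) = -177/52*(-1/251) + ((½)*20)*(-44/57) = 177/13052 + 10*(-44/57) = 177/13052 - 440/57 = -5732791/743964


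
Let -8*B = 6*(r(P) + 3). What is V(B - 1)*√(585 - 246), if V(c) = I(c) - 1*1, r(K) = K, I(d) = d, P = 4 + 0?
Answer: -29*√339/4 ≈ -133.49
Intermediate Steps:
P = 4
B = -21/4 (B = -3*(4 + 3)/4 = -3*7/4 = -⅛*42 = -21/4 ≈ -5.2500)
V(c) = -1 + c (V(c) = c - 1*1 = c - 1 = -1 + c)
V(B - 1)*√(585 - 246) = (-1 + (-21/4 - 1))*√(585 - 246) = (-1 - 25/4)*√339 = -29*√339/4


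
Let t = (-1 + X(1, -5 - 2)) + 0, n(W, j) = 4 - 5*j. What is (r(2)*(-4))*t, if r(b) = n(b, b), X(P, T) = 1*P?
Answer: 0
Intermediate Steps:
X(P, T) = P
r(b) = 4 - 5*b
t = 0 (t = (-1 + 1) + 0 = 0 + 0 = 0)
(r(2)*(-4))*t = ((4 - 5*2)*(-4))*0 = ((4 - 10)*(-4))*0 = -6*(-4)*0 = 24*0 = 0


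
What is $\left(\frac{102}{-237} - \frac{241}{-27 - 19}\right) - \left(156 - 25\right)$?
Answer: $- \frac{458579}{3634} \approx -126.19$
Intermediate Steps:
$\left(\frac{102}{-237} - \frac{241}{-27 - 19}\right) - \left(156 - 25\right) = \left(102 \left(- \frac{1}{237}\right) - \frac{241}{-27 - 19}\right) - \left(156 - 25\right) = \left(- \frac{34}{79} - \frac{241}{-46}\right) - 131 = \left(- \frac{34}{79} - - \frac{241}{46}\right) - 131 = \left(- \frac{34}{79} + \frac{241}{46}\right) - 131 = \frac{17475}{3634} - 131 = - \frac{458579}{3634}$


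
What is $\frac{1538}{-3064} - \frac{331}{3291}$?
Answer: $- \frac{3037871}{5041812} \approx -0.60254$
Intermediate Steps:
$\frac{1538}{-3064} - \frac{331}{3291} = 1538 \left(- \frac{1}{3064}\right) - \frac{331}{3291} = - \frac{769}{1532} - \frac{331}{3291} = - \frac{3037871}{5041812}$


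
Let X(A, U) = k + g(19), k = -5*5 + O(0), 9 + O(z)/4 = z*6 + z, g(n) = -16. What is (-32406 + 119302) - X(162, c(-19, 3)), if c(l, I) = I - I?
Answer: 86973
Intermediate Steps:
c(l, I) = 0
O(z) = -36 + 28*z (O(z) = -36 + 4*(z*6 + z) = -36 + 4*(6*z + z) = -36 + 4*(7*z) = -36 + 28*z)
k = -61 (k = -5*5 + (-36 + 28*0) = -25 + (-36 + 0) = -25 - 36 = -61)
X(A, U) = -77 (X(A, U) = -61 - 16 = -77)
(-32406 + 119302) - X(162, c(-19, 3)) = (-32406 + 119302) - 1*(-77) = 86896 + 77 = 86973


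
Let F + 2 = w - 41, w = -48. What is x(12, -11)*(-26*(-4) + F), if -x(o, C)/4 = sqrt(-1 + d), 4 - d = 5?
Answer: -52*I*sqrt(2) ≈ -73.539*I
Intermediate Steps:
d = -1 (d = 4 - 1*5 = 4 - 5 = -1)
F = -91 (F = -2 + (-48 - 41) = -2 - 89 = -91)
x(o, C) = -4*I*sqrt(2) (x(o, C) = -4*sqrt(-1 - 1) = -4*I*sqrt(2))
x(12, -11)*(-26*(-4) + F) = (-4*I*sqrt(2))*(-26*(-4) - 91) = (-4*I*sqrt(2))*(104 - 91) = -4*I*sqrt(2)*13 = -52*I*sqrt(2)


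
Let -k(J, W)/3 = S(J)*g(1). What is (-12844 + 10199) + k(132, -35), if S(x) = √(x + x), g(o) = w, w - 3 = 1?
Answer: -2645 - 24*√66 ≈ -2840.0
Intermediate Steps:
w = 4 (w = 3 + 1 = 4)
g(o) = 4
S(x) = √2*√x (S(x) = √(2*x) = √2*√x)
k(J, W) = -12*√2*√J (k(J, W) = -3*√2*√J*4 = -12*√2*√J)
(-12844 + 10199) + k(132, -35) = (-12844 + 10199) - 12*√2*√132 = -2645 - 12*√2*2*√33 = -2645 - 24*√66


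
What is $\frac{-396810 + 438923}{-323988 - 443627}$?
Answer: $- \frac{42113}{767615} \approx -0.054862$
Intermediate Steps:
$\frac{-396810 + 438923}{-323988 - 443627} = \frac{42113}{-767615} = 42113 \left(- \frac{1}{767615}\right) = - \frac{42113}{767615}$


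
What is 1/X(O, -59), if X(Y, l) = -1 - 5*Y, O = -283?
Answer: 1/1414 ≈ 0.00070721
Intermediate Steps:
1/X(O, -59) = 1/(-1 - 5*(-283)) = 1/(-1 + 1415) = 1/1414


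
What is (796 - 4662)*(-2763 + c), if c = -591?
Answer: 12966564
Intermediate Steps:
(796 - 4662)*(-2763 + c) = (796 - 4662)*(-2763 - 591) = -3866*(-3354) = 12966564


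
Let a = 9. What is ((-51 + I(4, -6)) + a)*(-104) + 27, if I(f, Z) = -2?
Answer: 4603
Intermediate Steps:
((-51 + I(4, -6)) + a)*(-104) + 27 = ((-51 - 2) + 9)*(-104) + 27 = (-53 + 9)*(-104) + 27 = -44*(-104) + 27 = 4576 + 27 = 4603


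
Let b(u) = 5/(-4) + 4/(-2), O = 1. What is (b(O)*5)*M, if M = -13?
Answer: 845/4 ≈ 211.25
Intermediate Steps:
b(u) = -13/4 (b(u) = 5*(-¼) + 4*(-½) = -5/4 - 2 = -13/4)
(b(O)*5)*M = -13/4*5*(-13) = -65/4*(-13) = 845/4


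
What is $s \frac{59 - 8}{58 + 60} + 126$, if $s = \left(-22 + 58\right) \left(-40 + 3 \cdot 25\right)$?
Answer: $\frac{39564}{59} \approx 670.58$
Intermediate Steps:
$s = 1260$ ($s = 36 \left(-40 + 75\right) = 36 \cdot 35 = 1260$)
$s \frac{59 - 8}{58 + 60} + 126 = 1260 \frac{59 - 8}{58 + 60} + 126 = 1260 \cdot \frac{51}{118} + 126 = \frac{32130}{59} + 126 = \frac{39564}{59}$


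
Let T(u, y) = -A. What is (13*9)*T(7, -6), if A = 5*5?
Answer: -2925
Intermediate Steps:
A = 25
T(u, y) = -25 (T(u, y) = -1*25 = -25)
(13*9)*T(7, -6) = (13*9)*(-25) = 117*(-25) = -2925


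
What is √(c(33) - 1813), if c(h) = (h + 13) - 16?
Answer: I*√1783 ≈ 42.226*I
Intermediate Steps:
c(h) = -3 + h (c(h) = (13 + h) - 16 = -3 + h)
√(c(33) - 1813) = √((-3 + 33) - 1813) = √(30 - 1813) = √(-1783) = I*√1783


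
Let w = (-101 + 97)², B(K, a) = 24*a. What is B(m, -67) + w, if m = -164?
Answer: -1592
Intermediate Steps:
w = 16 (w = (-4)² = 16)
B(m, -67) + w = 24*(-67) + 16 = -1608 + 16 = -1592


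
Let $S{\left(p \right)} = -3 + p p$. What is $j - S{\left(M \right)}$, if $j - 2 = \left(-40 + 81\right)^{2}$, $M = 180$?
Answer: $-30714$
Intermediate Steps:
$S{\left(p \right)} = -3 + p^{2}$
$j = 1683$ ($j = 2 + \left(-40 + 81\right)^{2} = 2 + 41^{2} = 2 + 1681 = 1683$)
$j - S{\left(M \right)} = 1683 - \left(-3 + 180^{2}\right) = 1683 - \left(-3 + 32400\right) = 1683 - 32397 = -30714$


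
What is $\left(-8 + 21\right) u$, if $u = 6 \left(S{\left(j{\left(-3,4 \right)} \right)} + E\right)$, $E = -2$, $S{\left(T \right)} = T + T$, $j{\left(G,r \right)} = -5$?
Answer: $-936$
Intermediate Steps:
$S{\left(T \right)} = 2 T$
$u = -72$ ($u = 6 \left(2 \left(-5\right) - 2\right) = 6 \left(-10 - 2\right) = 6 \left(-12\right) = -72$)
$\left(-8 + 21\right) u = \left(-8 + 21\right) \left(-72\right) = 13 \left(-72\right) = -936$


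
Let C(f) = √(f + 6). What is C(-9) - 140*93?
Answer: -13020 + I*√3 ≈ -13020.0 + 1.732*I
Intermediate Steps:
C(f) = √(6 + f)
C(-9) - 140*93 = √(6 - 9) - 140*93 = √(-3) - 13020 = I*√3 - 13020 = -13020 + I*√3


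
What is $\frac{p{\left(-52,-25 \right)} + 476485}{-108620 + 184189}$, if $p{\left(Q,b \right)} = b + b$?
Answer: $\frac{476435}{75569} \approx 6.3046$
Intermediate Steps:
$p{\left(Q,b \right)} = 2 b$
$\frac{p{\left(-52,-25 \right)} + 476485}{-108620 + 184189} = \frac{2 \left(-25\right) + 476485}{-108620 + 184189} = \frac{-50 + 476485}{75569} = 476435 \cdot \frac{1}{75569} = \frac{476435}{75569}$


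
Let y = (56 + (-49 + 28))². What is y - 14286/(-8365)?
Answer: 10261411/8365 ≈ 1226.7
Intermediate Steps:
y = 1225 (y = (56 - 21)² = 35² = 1225)
y - 14286/(-8365) = 1225 - 14286/(-8365) = 1225 - 14286*(-1/8365) = 1225 + 14286/8365 = 10261411/8365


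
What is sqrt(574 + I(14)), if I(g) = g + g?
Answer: sqrt(602) ≈ 24.536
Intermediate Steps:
I(g) = 2*g
sqrt(574 + I(14)) = sqrt(574 + 2*14) = sqrt(574 + 28) = sqrt(602)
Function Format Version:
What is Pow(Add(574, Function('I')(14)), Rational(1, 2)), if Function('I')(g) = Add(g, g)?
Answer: Pow(602, Rational(1, 2)) ≈ 24.536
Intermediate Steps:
Function('I')(g) = Mul(2, g)
Pow(Add(574, Function('I')(14)), Rational(1, 2)) = Pow(Add(574, Mul(2, 14)), Rational(1, 2)) = Pow(Add(574, 28), Rational(1, 2)) = Pow(602, Rational(1, 2))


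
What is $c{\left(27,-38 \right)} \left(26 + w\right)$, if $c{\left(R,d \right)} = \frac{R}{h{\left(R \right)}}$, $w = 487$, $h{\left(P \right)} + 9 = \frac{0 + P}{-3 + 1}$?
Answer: $- \frac{3078}{5} \approx -615.6$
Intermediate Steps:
$h{\left(P \right)} = -9 - \frac{P}{2}$ ($h{\left(P \right)} = -9 + \frac{0 + P}{-3 + 1} = -9 + \frac{P}{-2} = -9 + P \left(- \frac{1}{2}\right) = -9 - \frac{P}{2}$)
$c{\left(R,d \right)} = \frac{R}{-9 - \frac{R}{2}}$
$c{\left(27,-38 \right)} \left(26 + w\right) = \left(-2\right) 27 \frac{1}{18 + 27} \left(26 + 487\right) = \left(-2\right) 27 \cdot \frac{1}{45} \cdot 513 = \left(- \frac{6}{5}\right) 513 = - \frac{3078}{5}$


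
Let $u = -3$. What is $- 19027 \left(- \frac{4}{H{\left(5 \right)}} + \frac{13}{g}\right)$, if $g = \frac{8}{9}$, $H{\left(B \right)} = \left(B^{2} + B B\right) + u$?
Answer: $- \frac{104020609}{376} \approx -2.7665 \cdot 10^{5}$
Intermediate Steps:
$H{\left(B \right)} = -3 + 2 B^{2}$ ($H{\left(B \right)} = \left(B^{2} + B B\right) - 3 = \left(B^{2} + B^{2}\right) - 3 = 2 B^{2} - 3 = -3 + 2 B^{2}$)
$g = \frac{8}{9}$ ($g = 8 \cdot \frac{1}{9} = \frac{8}{9} \approx 0.88889$)
$- 19027 \left(- \frac{4}{H{\left(5 \right)}} + \frac{13}{g}\right) = - 19027 \left(- \frac{4}{-3 + 2 \cdot 5^{2}} + \frac{13}{\frac{8}{9}}\right) = - 19027 \left(- \frac{4}{-3 + 2 \cdot 25} + 13 \cdot \frac{9}{8}\right) = - 19027 \left(- \frac{4}{-3 + 50} + \frac{117}{8}\right) = - 19027 \left(- \frac{4}{47} + \frac{117}{8}\right) = \left(-19027\right) \frac{5467}{376} = - \frac{104020609}{376}$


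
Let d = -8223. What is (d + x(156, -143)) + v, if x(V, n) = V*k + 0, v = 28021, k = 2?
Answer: 20110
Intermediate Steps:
x(V, n) = 2*V (x(V, n) = V*2 + 0 = 2*V + 0 = 2*V)
(d + x(156, -143)) + v = (-8223 + 2*156) + 28021 = (-8223 + 312) + 28021 = -7911 + 28021 = 20110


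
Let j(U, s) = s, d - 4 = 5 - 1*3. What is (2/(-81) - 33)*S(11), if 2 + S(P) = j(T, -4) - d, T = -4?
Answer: 10700/27 ≈ 396.30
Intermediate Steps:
d = 6 (d = 4 + (5 - 1*3) = 4 + (5 - 3) = 4 + 2 = 6)
S(P) = -12 (S(P) = -2 + (-4 - 1*6) = -2 + (-4 - 6) = -2 - 10 = -12)
(2/(-81) - 33)*S(11) = (2/(-81) - 33)*(-12) = (2*(-1/81) - 33)*(-12) = (-2/81 - 33)*(-12) = -2675/81*(-12) = 10700/27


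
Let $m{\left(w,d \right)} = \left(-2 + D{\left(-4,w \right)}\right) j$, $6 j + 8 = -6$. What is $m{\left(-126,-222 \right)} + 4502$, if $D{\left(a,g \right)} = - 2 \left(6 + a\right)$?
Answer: $4516$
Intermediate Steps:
$j = - \frac{7}{3}$ ($j = - \frac{4}{3} + \frac{1}{6} \left(-6\right) = - \frac{4}{3} - 1 = - \frac{7}{3} \approx -2.3333$)
$D{\left(a,g \right)} = -12 - 2 a$
$m{\left(w,d \right)} = 14$ ($m{\left(w,d \right)} = \left(-2 - 4\right) \left(- \frac{7}{3}\right) = \left(-6\right) \left(- \frac{7}{3}\right) = 14$)
$m{\left(-126,-222 \right)} + 4502 = 14 + 4502 = 4516$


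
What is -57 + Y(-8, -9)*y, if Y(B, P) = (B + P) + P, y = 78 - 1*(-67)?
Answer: -3827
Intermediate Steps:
y = 145 (y = 78 + 67 = 145)
Y(B, P) = B + 2*P
-57 + Y(-8, -9)*y = -57 + (-8 + 2*(-9))*145 = -57 + (-8 - 18)*145 = -57 - 26*145 = -57 - 3770 = -3827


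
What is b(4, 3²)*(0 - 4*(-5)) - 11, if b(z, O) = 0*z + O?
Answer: 169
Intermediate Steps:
b(z, O) = O (b(z, O) = 0 + O = O)
b(4, 3²)*(0 - 4*(-5)) - 11 = 3²*(0 - 4*(-5)) - 11 = 9*(0 + 20) - 11 = 9*20 - 11 = 180 - 11 = 169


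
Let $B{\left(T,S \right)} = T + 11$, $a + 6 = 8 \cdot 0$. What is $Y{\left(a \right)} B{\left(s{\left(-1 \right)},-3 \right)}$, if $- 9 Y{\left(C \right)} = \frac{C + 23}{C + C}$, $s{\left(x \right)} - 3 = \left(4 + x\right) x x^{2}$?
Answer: $\frac{187}{108} \approx 1.7315$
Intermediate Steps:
$a = -6$ ($a = -6 + 8 \cdot 0 = -6 + 0 = -6$)
$s{\left(x \right)} = 3 + x^{3} \left(4 + x\right)$ ($s{\left(x \right)} = 3 + \left(4 + x\right) x x^{2} = 3 + x \left(4 + x\right) x^{2} = 3 + x^{3} \left(4 + x\right)$)
$Y{\left(C \right)} = - \frac{23 + C}{18 C}$ ($Y{\left(C \right)} = - \frac{\left(C + 23\right) \frac{1}{C + C}}{9} = - \frac{\left(23 + C\right) \frac{1}{2 C}}{9} = - \frac{\frac{1}{2} \frac{1}{C} \left(23 + C\right)}{9} = - \frac{23 + C}{18 C}$)
$B{\left(T,S \right)} = 11 + T$
$Y{\left(a \right)} B{\left(s{\left(-1 \right)},-3 \right)} = \frac{-23 - -6}{18 \left(-6\right)} \left(11 + \left(3 + \left(-1\right)^{4} + 4 \left(-1\right)^{3}\right)\right) = \frac{1}{18} \left(- \frac{1}{6}\right) \left(-23 + 6\right) \left(11 + \left(3 + 1 + 4 \left(-1\right)\right)\right) = \frac{1}{18} \left(- \frac{1}{6}\right) \left(-17\right) \left(11 + \left(3 + 1 - 4\right)\right) = \frac{17 \left(11 + 0\right)}{108} = \frac{17}{108} \cdot 11 = \frac{187}{108}$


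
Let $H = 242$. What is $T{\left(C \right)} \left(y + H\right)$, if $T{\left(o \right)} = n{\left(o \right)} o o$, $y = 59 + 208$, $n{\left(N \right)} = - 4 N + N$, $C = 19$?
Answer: $-10473693$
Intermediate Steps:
$n{\left(N \right)} = - 3 N$
$y = 267$
$T{\left(o \right)} = - 3 o^{3}$ ($T{\left(o \right)} = - 3 o o o = - 3 o^{2} o = - 3 o^{3}$)
$T{\left(C \right)} \left(y + H\right) = - 3 \cdot 19^{3} \left(267 + 242\right) = \left(-3\right) 6859 \cdot 509 = \left(-20577\right) 509 = -10473693$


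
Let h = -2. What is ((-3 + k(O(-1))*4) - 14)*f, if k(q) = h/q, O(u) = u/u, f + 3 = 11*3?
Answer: -750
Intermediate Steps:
f = 30 (f = -3 + 11*3 = -3 + 33 = 30)
O(u) = 1
k(q) = -2/q
((-3 + k(O(-1))*4) - 14)*f = ((-3 - 2/1*4) - 14)*30 = ((-3 - 2*1*4) - 14)*30 = ((-3 - 2*4) - 14)*30 = ((-3 - 8) - 14)*30 = (-11 - 14)*30 = -25*30 = -750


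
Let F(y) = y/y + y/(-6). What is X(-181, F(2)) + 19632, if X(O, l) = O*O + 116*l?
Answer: 157411/3 ≈ 52470.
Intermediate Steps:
F(y) = 1 - y/6 (F(y) = 1 + y*(-⅙) = 1 - y/6)
X(O, l) = O² + 116*l
X(-181, F(2)) + 19632 = ((-181)² + 116*(1 - ⅙*2)) + 19632 = (32761 + 116*(1 - ⅓)) + 19632 = (32761 + 116*(⅔)) + 19632 = (32761 + 232/3) + 19632 = 98515/3 + 19632 = 157411/3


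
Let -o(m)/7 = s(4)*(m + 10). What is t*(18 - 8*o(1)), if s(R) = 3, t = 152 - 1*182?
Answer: -55980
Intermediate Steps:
t = -30 (t = 152 - 182 = -30)
o(m) = -210 - 21*m (o(m) = -21*(m + 10) = -21*(10 + m) = -7*(30 + 3*m) = -210 - 21*m)
t*(18 - 8*o(1)) = -30*(18 - 8*(-210 - 21*1)) = -30*(18 - 8*(-210 - 21)) = -30*(18 - 8*(-231)) = -30*(18 + 1848) = -30*1866 = -55980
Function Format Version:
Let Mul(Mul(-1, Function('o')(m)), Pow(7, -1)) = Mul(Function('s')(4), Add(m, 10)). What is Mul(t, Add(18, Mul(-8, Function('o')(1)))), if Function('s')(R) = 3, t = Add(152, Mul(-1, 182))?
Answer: -55980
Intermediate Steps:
t = -30 (t = Add(152, -182) = -30)
Function('o')(m) = Add(-210, Mul(-21, m)) (Function('o')(m) = Mul(-7, Mul(3, Add(m, 10))) = Mul(-7, Mul(3, Add(10, m))) = Mul(-7, Add(30, Mul(3, m))) = Add(-210, Mul(-21, m)))
Mul(t, Add(18, Mul(-8, Function('o')(1)))) = Mul(-30, Add(18, Mul(-8, Add(-210, Mul(-21, 1))))) = Mul(-30, Add(18, Mul(-8, Add(-210, -21)))) = Mul(-30, Add(18, Mul(-8, -231))) = Mul(-30, Add(18, 1848)) = Mul(-30, 1866) = -55980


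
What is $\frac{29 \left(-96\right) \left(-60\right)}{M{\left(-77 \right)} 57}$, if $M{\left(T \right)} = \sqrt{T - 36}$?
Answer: $- \frac{55680 i \sqrt{113}}{2147} \approx - 275.68 i$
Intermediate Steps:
$M{\left(T \right)} = \sqrt{-36 + T}$
$\frac{29 \left(-96\right) \left(-60\right)}{M{\left(-77 \right)} 57} = \frac{29 \left(-96\right) \left(-60\right)}{\sqrt{-36 - 77} \cdot 57} = \frac{\left(-2784\right) \left(-60\right)}{\sqrt{-113} \cdot 57} = \frac{167040}{i \sqrt{113} \cdot 57} = \frac{167040}{57 i \sqrt{113}} = 167040 \left(- \frac{i \sqrt{113}}{6441}\right) = - \frac{55680 i \sqrt{113}}{2147}$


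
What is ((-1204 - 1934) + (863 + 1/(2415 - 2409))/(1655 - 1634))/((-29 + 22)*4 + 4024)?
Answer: -390209/503496 ≈ -0.77500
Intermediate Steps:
((-1204 - 1934) + (863 + 1/(2415 - 2409))/(1655 - 1634))/((-29 + 22)*4 + 4024) = (-3138 + (863 + 1/6)/21)/(-7*4 + 4024) = (-3138 + (863 + ⅙)*(1/21))/(-28 + 4024) = (-3138 + (5179/6)*(1/21))/3996 = (-3138 + 5179/126)*(1/3996) = -390209/126*1/3996 = -390209/503496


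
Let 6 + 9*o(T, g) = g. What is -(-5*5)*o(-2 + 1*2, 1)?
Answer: -125/9 ≈ -13.889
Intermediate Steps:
o(T, g) = -⅔ + g/9
-(-5*5)*o(-2 + 1*2, 1) = -(-5*5)*(-⅔ + (⅑)*1) = -(-25)*(-⅔ + ⅑) = -(-25)*(-5)/9 = -1*125/9 = -125/9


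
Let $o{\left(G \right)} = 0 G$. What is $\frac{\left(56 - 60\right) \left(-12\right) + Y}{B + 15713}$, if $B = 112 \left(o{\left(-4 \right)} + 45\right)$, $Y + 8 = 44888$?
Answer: $\frac{44928}{20753} \approx 2.1649$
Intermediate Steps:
$o{\left(G \right)} = 0$
$Y = 44880$ ($Y = -8 + 44888 = 44880$)
$B = 5040$ ($B = 112 \left(0 + 45\right) = 112 \cdot 45 = 5040$)
$\frac{\left(56 - 60\right) \left(-12\right) + Y}{B + 15713} = \frac{\left(56 - 60\right) \left(-12\right) + 44880}{5040 + 15713} = \frac{\left(-4\right) \left(-12\right) + 44880}{20753} = \left(48 + 44880\right) \frac{1}{20753} = 44928 \cdot \frac{1}{20753} = \frac{44928}{20753}$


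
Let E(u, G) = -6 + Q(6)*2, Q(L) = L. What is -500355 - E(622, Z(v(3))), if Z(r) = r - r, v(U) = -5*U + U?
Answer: -500361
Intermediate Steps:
v(U) = -4*U
Z(r) = 0
E(u, G) = 6 (E(u, G) = -6 + 6*2 = -6 + 12 = 6)
-500355 - E(622, Z(v(3))) = -500355 - 1*6 = -500355 - 6 = -500361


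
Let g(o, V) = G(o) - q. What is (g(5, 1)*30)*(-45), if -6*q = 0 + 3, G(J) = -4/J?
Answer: 405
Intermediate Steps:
q = -½ (q = -(0 + 3)/6 = -⅙*3 = -½ ≈ -0.50000)
g(o, V) = ½ - 4/o (g(o, V) = -4/o - 1*(-½) = -4/o + ½ = ½ - 4/o)
(g(5, 1)*30)*(-45) = (((½)*(-8 + 5)/5)*30)*(-45) = (((½)*(⅕)*(-3))*30)*(-45) = -3/10*30*(-45) = -9*(-45) = 405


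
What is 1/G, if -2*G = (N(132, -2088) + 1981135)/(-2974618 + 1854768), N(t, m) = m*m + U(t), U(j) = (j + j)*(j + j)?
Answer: 89588/256423 ≈ 0.34938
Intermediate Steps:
U(j) = 4*j² (U(j) = (2*j)*(2*j) = 4*j²)
N(t, m) = m² + 4*t² (N(t, m) = m*m + 4*t² = m² + 4*t²)
G = 256423/89588 (G = -(((-2088)² + 4*132²) + 1981135)/(2*(-2974618 + 1854768)) = -((4359744 + 4*17424) + 1981135)/(2*(-1119850)) = -((4359744 + 69696) + 1981135)*(-1)/(2*1119850) = -(4429440 + 1981135)*(-1)/(2*1119850) = -6410575*(-1)/(2*1119850) = -½*(-256423/44794) = 256423/89588 ≈ 2.8622)
1/G = 1/(256423/89588) = 89588/256423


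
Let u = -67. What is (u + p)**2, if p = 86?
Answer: 361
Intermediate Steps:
(u + p)**2 = (-67 + 86)**2 = 19**2 = 361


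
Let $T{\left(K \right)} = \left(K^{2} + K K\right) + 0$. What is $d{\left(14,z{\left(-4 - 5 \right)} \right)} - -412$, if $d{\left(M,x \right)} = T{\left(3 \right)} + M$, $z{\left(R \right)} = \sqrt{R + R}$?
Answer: $444$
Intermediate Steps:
$z{\left(R \right)} = \sqrt{2} \sqrt{R}$ ($z{\left(R \right)} = \sqrt{2 R} = \sqrt{2} \sqrt{R}$)
$T{\left(K \right)} = 2 K^{2}$ ($T{\left(K \right)} = \left(K^{2} + K^{2}\right) + 0 = 2 K^{2} + 0 = 2 K^{2}$)
$d{\left(M,x \right)} = 18 + M$ ($d{\left(M,x \right)} = 2 \cdot 3^{2} + M = 2 \cdot 9 + M = 18 + M$)
$d{\left(14,z{\left(-4 - 5 \right)} \right)} - -412 = \left(18 + 14\right) - -412 = 32 + 412 = 444$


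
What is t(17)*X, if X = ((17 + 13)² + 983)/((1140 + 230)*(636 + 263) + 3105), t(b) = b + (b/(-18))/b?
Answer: 114863/4445046 ≈ 0.025841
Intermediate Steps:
t(b) = -1/18 + b (t(b) = b + (b*(-1/18))/b = b + (-b/18)/b = b - 1/18 = -1/18 + b)
X = 1883/1234735 (X = (30² + 983)/(1370*899 + 3105) = (900 + 983)/(1231630 + 3105) = 1883/1234735 ≈ 0.0015250)
t(17)*X = (-1/18 + 17)*(1883/1234735) = (305/18)*(1883/1234735) = 114863/4445046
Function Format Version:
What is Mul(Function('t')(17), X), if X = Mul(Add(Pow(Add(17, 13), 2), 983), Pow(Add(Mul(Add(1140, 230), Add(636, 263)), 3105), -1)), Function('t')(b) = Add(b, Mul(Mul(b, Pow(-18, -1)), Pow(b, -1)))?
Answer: Rational(114863, 4445046) ≈ 0.025841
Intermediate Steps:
Function('t')(b) = Add(Rational(-1, 18), b) (Function('t')(b) = Add(b, Mul(Mul(b, Rational(-1, 18)), Pow(b, -1))) = Add(b, Mul(Mul(Rational(-1, 18), b), Pow(b, -1))) = Add(b, Rational(-1, 18)) = Add(Rational(-1, 18), b))
X = Rational(1883, 1234735) (X = Mul(Add(Pow(30, 2), 983), Pow(Add(Mul(1370, 899), 3105), -1)) = Mul(Add(900, 983), Pow(Add(1231630, 3105), -1)) = Mul(1883, Pow(1234735, -1)) = Mul(1883, Rational(1, 1234735)) = Rational(1883, 1234735) ≈ 0.0015250)
Mul(Function('t')(17), X) = Mul(Add(Rational(-1, 18), 17), Rational(1883, 1234735)) = Mul(Rational(305, 18), Rational(1883, 1234735)) = Rational(114863, 4445046)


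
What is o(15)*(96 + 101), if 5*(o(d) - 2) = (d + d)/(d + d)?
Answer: 2167/5 ≈ 433.40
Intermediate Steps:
o(d) = 11/5 (o(d) = 2 + ((d + d)/(d + d))/5 = 2 + ((2*d)/((2*d)))/5 = 2 + ((2*d)*(1/(2*d)))/5 = 2 + (⅕)*1 = 2 + ⅕ = 11/5)
o(15)*(96 + 101) = 11*(96 + 101)/5 = (11/5)*197 = 2167/5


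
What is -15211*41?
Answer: -623651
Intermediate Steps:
-15211*41 = -1*623651 = -623651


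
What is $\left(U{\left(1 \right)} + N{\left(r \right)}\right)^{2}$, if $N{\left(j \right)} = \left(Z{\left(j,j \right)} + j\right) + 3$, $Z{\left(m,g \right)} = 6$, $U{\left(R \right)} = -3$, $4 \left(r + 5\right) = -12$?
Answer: $4$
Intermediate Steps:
$r = -8$ ($r = -5 + \frac{1}{4} \left(-12\right) = -5 - 3 = -8$)
$N{\left(j \right)} = 9 + j$ ($N{\left(j \right)} = \left(6 + j\right) + 3 = 9 + j$)
$\left(U{\left(1 \right)} + N{\left(r \right)}\right)^{2} = \left(-3 + \left(9 - 8\right)\right)^{2} = \left(-3 + 1\right)^{2} = \left(-2\right)^{2} = 4$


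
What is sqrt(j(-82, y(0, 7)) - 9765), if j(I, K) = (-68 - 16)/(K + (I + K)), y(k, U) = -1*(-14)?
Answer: I*sqrt(87871)/3 ≈ 98.81*I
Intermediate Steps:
y(k, U) = 14
j(I, K) = -84/(I + 2*K)
sqrt(j(-82, y(0, 7)) - 9765) = sqrt(-84/(-82 + 2*14) - 9765) = sqrt(-84/(-82 + 28) - 9765) = sqrt(-84/(-54) - 9765) = sqrt(-84*(-1/54) - 9765) = sqrt(14/9 - 9765) = sqrt(-87871/9) = I*sqrt(87871)/3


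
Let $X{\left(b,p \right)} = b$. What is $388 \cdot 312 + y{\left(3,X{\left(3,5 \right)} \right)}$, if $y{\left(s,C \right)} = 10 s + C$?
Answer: $121089$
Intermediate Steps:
$y{\left(s,C \right)} = C + 10 s$
$388 \cdot 312 + y{\left(3,X{\left(3,5 \right)} \right)} = 388 \cdot 312 + \left(3 + 10 \cdot 3\right) = 121056 + \left(3 + 30\right) = 121056 + 33 = 121089$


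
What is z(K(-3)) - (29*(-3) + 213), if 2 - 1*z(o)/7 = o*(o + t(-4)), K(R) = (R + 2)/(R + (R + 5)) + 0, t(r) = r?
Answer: -91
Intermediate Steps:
K(R) = (2 + R)/(5 + 2*R) (K(R) = (2 + R)/(R + (5 + R)) + 0 = (2 + R)/(5 + 2*R) + 0 = (2 + R)/(5 + 2*R))
z(o) = 14 - 7*o*(-4 + o) (z(o) = 14 - 7*o*(o - 4) = 14 - 7*o*(-4 + o))
z(K(-3)) - (29*(-3) + 213) = (14 - 7*(2 - 3)**2/(5 + 2*(-3))**2 + 28*((2 - 3)/(5 + 2*(-3)))) - (29*(-3) + 213) = (14 - 7/(5 - 6)**2 + 28*(-1/(5 - 6))) - (-87 + 213) = (14 - 7*1**2 + 28*(-1/(-1))) - 1*126 = (14 - 7*(-1*(-1))**2 + 28*(-1*(-1))) - 126 = (14 - 7*1**2 + 28*1) - 126 = (14 - 7*1 + 28) - 126 = (14 - 7 + 28) - 126 = 35 - 126 = -91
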